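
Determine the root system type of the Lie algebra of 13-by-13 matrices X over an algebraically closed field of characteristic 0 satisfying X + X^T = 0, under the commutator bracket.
B6

This is so(13) with 13 odd, which has dimension 13(13-1)/2 = 78 and rank (13-1)/2 = 6. In the classification of classical Lie algebras, the orthogonal algebra so(2n+1) in an odd number of variables has type B_n; here n = 6, so the Dynkin diagram is a chain of 6 nodes with a double edge at one end; the terminal node there is the unique short simple root (B_6). Hence the type is B_6.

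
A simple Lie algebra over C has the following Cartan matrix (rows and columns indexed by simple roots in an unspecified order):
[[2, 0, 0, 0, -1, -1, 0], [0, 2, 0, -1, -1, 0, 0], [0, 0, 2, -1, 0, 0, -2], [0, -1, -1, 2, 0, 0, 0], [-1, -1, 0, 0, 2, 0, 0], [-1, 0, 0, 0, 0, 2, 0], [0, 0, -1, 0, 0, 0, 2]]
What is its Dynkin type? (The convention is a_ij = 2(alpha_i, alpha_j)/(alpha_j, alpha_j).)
B7

The matrix has rank 7 with 2's on the diagonal. Reading the off-diagonal entries as Dynkin edges (a single edge where a_ij = a_ji = -1; a double or triple edge where a_ij * a_ji = 2 or 3), the diagram is a chain of 7 nodes with a double edge at one end; the terminal node there is the unique short simple root (B_7). One simple-root ordering that puts it in standard form is (alpha_6, alpha_1, alpha_5, alpha_2, alpha_4, alpha_3, alpha_7). So the algebra is type B_7, i.e. so(15).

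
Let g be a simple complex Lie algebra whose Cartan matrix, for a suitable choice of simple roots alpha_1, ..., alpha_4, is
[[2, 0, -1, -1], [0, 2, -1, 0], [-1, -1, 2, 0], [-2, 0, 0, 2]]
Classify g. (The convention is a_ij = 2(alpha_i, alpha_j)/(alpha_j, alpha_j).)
C4

The matrix has rank 4 with 2's on the diagonal. Reading the off-diagonal entries as Dynkin edges (a single edge where a_ij = a_ji = -1; a double or triple edge where a_ij * a_ji = 2 or 3), the diagram is a chain of 4 nodes with a double edge at one end; the terminal node there is the unique long simple root (C_4). One simple-root ordering that puts it in standard form is (alpha_2, alpha_3, alpha_1, alpha_4). So the algebra is type C_4, i.e. sp(8).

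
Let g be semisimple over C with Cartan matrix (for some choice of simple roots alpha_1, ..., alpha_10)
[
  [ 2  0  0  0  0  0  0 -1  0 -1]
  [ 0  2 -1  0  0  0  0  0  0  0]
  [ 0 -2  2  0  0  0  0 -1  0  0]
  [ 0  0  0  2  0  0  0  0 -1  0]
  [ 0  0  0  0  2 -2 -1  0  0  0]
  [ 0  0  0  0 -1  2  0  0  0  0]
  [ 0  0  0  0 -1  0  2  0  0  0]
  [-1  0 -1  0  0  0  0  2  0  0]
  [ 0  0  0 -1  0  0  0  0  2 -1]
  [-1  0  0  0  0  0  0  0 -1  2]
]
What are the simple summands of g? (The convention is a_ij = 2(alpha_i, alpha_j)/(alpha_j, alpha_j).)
The diagram associated to this matrix has two connected components: the simple roots {alpha_5, alpha_6, alpha_7} form a chain of 3 nodes with a double edge at one end; the terminal node there is the unique short simple root (B_3), and {alpha_1, alpha_2, alpha_3, alpha_4, alpha_8, alpha_9, alpha_10} form a chain of 7 nodes with a double edge at one end; the terminal node there is the unique short simple root (B_7). A semisimple Lie algebra decomposes uniquely as the direct sum of simple ideals, one per connected component of its Dynkin diagram, so g ≅ B_3 ⊕ B_7 (dimension 21 + 105 = 126).

B3 ⊕ B7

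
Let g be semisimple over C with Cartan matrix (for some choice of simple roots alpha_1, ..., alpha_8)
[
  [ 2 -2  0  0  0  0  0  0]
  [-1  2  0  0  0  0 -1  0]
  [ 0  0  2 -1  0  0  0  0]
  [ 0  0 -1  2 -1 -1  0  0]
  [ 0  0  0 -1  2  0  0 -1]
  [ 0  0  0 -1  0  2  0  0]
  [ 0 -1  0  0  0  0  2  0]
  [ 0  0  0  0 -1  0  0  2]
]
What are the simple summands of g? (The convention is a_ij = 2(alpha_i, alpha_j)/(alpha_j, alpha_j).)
The diagram associated to this matrix has two connected components: the simple roots {alpha_1, alpha_2, alpha_7} form a chain of 3 nodes with a double edge at one end; the terminal node there is the unique long simple root (C_3), and {alpha_3, alpha_4, alpha_5, alpha_6, alpha_8} form a chain of 3 nodes with a fork of two nodes at one end (D_5). A semisimple Lie algebra decomposes uniquely as the direct sum of simple ideals, one per connected component of its Dynkin diagram, so g ≅ C_3 ⊕ D_5 (dimension 21 + 45 = 66).

C3 + D5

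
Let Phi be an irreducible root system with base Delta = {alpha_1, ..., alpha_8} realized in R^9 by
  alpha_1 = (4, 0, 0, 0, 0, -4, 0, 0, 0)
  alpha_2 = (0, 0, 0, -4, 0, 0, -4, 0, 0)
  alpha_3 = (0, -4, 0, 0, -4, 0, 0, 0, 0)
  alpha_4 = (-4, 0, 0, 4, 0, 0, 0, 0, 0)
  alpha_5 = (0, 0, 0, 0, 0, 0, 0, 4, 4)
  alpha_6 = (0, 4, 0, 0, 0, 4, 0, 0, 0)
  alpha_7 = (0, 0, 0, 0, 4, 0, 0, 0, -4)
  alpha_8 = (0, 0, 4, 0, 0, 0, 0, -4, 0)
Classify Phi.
A8

Compute the Cartan integers a_ij = 2(alpha_i, alpha_j)/(alpha_j, alpha_j); the resulting 8x8 Cartan matrix is
[[2, 0, 0, -1, 0, -1, 0, 0], [0, 2, 0, -1, 0, 0, 0, 0], [0, 0, 2, 0, 0, -1, -1, 0], [-1, -1, 0, 2, 0, 0, 0, 0], [0, 0, 0, 0, 2, 0, -1, -1], [-1, 0, -1, 0, 0, 2, 0, 0], [0, 0, -1, 0, -1, 0, 2, 0], [0, 0, 0, 0, -1, 0, 0, 2]].
All simple roots have the same length, so the diagram is simply laced. The associated Dynkin diagram is a chain of 8 nodes with single edges (A_8), so the type is A_8 (the algebra sl(9)).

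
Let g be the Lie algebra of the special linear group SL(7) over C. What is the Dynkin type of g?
This is sl(7), which has dimension 7^2 - 1 = 48 and rank 7 - 1 = 6 (a Cartan subalgebra is the diagonal traceless matrices). In the classification of classical Lie algebras, the special linear algebra sl(n+1) has type A_n; here n = 6, so the Dynkin diagram is a chain of 6 nodes with single edges (A_6). Hence the type is A_6.

A_6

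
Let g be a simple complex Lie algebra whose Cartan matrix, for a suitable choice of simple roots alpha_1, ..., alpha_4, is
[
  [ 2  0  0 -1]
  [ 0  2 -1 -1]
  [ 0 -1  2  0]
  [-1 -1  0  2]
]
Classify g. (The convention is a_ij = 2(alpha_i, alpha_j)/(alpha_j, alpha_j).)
The matrix has rank 4 with 2's on the diagonal. Reading the off-diagonal entries as Dynkin edges (a single edge where a_ij = a_ji = -1; a double or triple edge where a_ij * a_ji = 2 or 3), the diagram is a chain of 4 nodes with single edges (A_4). One simple-root ordering that puts it in standard form is (alpha_3, alpha_2, alpha_4, alpha_1). So the algebra is type A_4, i.e. sl(5).

A_4 (sl(5))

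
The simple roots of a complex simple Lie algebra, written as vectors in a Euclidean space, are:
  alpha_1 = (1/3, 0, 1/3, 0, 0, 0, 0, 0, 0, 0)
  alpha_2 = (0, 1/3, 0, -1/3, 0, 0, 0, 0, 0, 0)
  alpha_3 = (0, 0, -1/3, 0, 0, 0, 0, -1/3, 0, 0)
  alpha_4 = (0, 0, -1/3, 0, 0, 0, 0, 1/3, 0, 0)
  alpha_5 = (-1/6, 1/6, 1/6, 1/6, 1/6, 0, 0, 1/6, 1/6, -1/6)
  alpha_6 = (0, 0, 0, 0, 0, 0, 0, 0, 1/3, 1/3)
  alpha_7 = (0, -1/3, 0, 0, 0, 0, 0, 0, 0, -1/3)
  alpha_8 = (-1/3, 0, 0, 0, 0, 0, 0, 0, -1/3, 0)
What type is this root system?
type E_8

Compute the Cartan integers a_ij = 2(alpha_i, alpha_j)/(alpha_j, alpha_j); the resulting 8x8 Cartan matrix is
[[2, 0, -1, -1, 0, 0, 0, -1], [0, 2, 0, 0, 0, 0, -1, 0], [-1, 0, 2, 0, -1, 0, 0, 0], [-1, 0, 0, 2, 0, 0, 0, 0], [0, 0, -1, 0, 2, 0, 0, 0], [0, 0, 0, 0, 0, 2, -1, -1], [0, -1, 0, 0, 0, -1, 2, 0], [-1, 0, 0, 0, 0, -1, 0, 2]].
All simple roots have the same length, so the diagram is simply laced. The associated Dynkin diagram is a chain of 7 nodes with one extra node attached to the third node from one end (E_8), so the type is E_8.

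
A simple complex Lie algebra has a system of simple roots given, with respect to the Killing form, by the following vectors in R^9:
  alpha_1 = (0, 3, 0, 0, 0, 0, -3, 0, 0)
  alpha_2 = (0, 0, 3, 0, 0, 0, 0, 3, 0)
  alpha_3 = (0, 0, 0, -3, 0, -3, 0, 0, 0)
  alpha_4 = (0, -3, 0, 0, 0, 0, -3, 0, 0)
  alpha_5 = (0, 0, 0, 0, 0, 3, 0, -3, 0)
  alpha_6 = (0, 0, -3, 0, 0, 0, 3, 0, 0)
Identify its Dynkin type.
D_6

Compute the Cartan integers a_ij = 2(alpha_i, alpha_j)/(alpha_j, alpha_j); the resulting 6x6 Cartan matrix is
[[2, 0, 0, 0, 0, -1], [0, 2, 0, 0, -1, -1], [0, 0, 2, 0, -1, 0], [0, 0, 0, 2, 0, -1], [0, -1, -1, 0, 2, 0], [-1, -1, 0, -1, 0, 2]].
All simple roots have the same length, so the diagram is simply laced. The associated Dynkin diagram is a chain of 4 nodes with a fork of two nodes at one end (D_6), so the type is D_6 (the algebra so(12)).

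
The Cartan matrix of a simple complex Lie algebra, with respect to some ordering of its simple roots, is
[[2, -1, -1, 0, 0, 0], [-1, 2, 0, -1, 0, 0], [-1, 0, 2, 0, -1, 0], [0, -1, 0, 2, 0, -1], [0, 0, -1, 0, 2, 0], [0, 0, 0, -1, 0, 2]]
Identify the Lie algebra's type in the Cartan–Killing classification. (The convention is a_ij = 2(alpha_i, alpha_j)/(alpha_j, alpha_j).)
The matrix has rank 6 with 2's on the diagonal. Reading the off-diagonal entries as Dynkin edges (a single edge where a_ij = a_ji = -1; a double or triple edge where a_ij * a_ji = 2 or 3), the diagram is a chain of 6 nodes with single edges (A_6). One simple-root ordering that puts it in standard form is (alpha_5, alpha_3, alpha_1, alpha_2, alpha_4, alpha_6). So the algebra is type A_6, i.e. sl(7).

type A_6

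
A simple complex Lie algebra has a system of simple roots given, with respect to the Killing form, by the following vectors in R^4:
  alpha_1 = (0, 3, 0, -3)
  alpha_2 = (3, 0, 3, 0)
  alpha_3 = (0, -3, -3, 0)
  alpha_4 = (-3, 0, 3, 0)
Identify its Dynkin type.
Compute the Cartan integers a_ij = 2(alpha_i, alpha_j)/(alpha_j, alpha_j); the resulting 4x4 Cartan matrix is
[[2, 0, -1, 0], [0, 2, -1, 0], [-1, -1, 2, -1], [0, 0, -1, 2]].
All simple roots have the same length, so the diagram is simply laced. The associated Dynkin diagram is a chain of 2 nodes with a fork of two nodes at one end (D_4), so the type is D_4 (the algebra so(8)).

D4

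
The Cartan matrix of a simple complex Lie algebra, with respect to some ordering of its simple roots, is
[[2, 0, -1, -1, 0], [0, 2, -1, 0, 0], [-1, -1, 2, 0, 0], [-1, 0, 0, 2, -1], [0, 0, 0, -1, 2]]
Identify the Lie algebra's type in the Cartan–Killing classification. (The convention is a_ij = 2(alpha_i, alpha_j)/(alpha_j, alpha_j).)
The matrix has rank 5 with 2's on the diagonal. Reading the off-diagonal entries as Dynkin edges (a single edge where a_ij = a_ji = -1; a double or triple edge where a_ij * a_ji = 2 or 3), the diagram is a chain of 5 nodes with single edges (A_5). One simple-root ordering that puts it in standard form is (alpha_5, alpha_4, alpha_1, alpha_3, alpha_2). So the algebra is type A_5, i.e. sl(6).

A5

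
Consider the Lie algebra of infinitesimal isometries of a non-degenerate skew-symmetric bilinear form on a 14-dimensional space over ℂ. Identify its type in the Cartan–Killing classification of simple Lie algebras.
type C_7

This is sp(14), which has dimension 14(14+1)/2 = 105 and rank 14/2 = 7. In the classification of classical Lie algebras, the symplectic algebra sp(2n) has type C_n; here n = 7, so the Dynkin diagram is a chain of 7 nodes with a double edge at one end; the terminal node there is the unique long simple root (C_7). Hence the type is C_7.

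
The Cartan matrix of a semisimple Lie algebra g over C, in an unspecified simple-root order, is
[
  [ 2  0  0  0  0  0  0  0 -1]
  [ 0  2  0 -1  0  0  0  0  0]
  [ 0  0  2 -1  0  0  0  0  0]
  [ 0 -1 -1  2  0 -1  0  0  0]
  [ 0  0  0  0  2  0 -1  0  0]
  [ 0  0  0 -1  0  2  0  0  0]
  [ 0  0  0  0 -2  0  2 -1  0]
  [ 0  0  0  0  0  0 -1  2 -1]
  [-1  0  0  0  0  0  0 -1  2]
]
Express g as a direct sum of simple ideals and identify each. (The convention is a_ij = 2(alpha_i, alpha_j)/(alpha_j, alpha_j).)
The diagram associated to this matrix has two connected components: the simple roots {alpha_1, alpha_5, alpha_7, alpha_8, alpha_9} form a chain of 5 nodes with a double edge at one end; the terminal node there is the unique short simple root (B_5), and {alpha_2, alpha_3, alpha_4, alpha_6} form a chain of 2 nodes with a fork of two nodes at one end (D_4). A semisimple Lie algebra decomposes uniquely as the direct sum of simple ideals, one per connected component of its Dynkin diagram, so g ≅ B_5 ⊕ D_4 (dimension 55 + 28 = 83).

type B_5 + type D_4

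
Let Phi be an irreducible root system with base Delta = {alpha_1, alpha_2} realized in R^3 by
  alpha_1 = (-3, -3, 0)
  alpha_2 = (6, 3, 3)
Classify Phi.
Compute the Cartan integers a_ij = 2(alpha_i, alpha_j)/(alpha_j, alpha_j); the resulting 2x2 Cartan matrix is
[[2, -1], [-3, 2]].
The roots have two lengths (squared-length ratio 3:1); the short ones are alpha_{1}. The associated Dynkin diagram is two nodes joined by a triple edge (G_2), so the type is G_2.

G2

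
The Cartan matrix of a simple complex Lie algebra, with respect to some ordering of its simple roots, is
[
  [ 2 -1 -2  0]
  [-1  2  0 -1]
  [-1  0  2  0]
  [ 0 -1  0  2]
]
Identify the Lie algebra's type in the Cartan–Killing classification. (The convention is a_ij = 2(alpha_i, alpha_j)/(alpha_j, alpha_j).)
The matrix has rank 4 with 2's on the diagonal. Reading the off-diagonal entries as Dynkin edges (a single edge where a_ij = a_ji = -1; a double or triple edge where a_ij * a_ji = 2 or 3), the diagram is a chain of 4 nodes with a double edge at one end; the terminal node there is the unique short simple root (B_4). One simple-root ordering that puts it in standard form is (alpha_4, alpha_2, alpha_1, alpha_3). So the algebra is type B_4, i.e. so(9).

type B_4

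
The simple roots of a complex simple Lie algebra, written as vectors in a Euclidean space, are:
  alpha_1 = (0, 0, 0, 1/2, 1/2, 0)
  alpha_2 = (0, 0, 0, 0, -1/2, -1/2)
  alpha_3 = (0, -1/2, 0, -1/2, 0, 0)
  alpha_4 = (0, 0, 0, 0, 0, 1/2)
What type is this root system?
B_4 (so(9))

Compute the Cartan integers a_ij = 2(alpha_i, alpha_j)/(alpha_j, alpha_j); the resulting 4x4 Cartan matrix is
[[2, -1, -1, 0], [-1, 2, 0, -2], [-1, 0, 2, 0], [0, -1, 0, 2]].
The roots have two lengths (squared-length ratio 2:1); the short ones are alpha_{4}. The associated Dynkin diagram is a chain of 4 nodes with a double edge at one end; the terminal node there is the unique short simple root (B_4), so the type is B_4 (the algebra so(9)).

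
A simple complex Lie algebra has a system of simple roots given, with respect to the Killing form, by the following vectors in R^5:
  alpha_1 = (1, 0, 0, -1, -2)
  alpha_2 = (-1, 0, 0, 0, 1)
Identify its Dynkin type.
G_2

Compute the Cartan integers a_ij = 2(alpha_i, alpha_j)/(alpha_j, alpha_j); the resulting 2x2 Cartan matrix is
[[2, -3], [-1, 2]].
The roots have two lengths (squared-length ratio 3:1); the short ones are alpha_{2}. The associated Dynkin diagram is two nodes joined by a triple edge (G_2), so the type is G_2.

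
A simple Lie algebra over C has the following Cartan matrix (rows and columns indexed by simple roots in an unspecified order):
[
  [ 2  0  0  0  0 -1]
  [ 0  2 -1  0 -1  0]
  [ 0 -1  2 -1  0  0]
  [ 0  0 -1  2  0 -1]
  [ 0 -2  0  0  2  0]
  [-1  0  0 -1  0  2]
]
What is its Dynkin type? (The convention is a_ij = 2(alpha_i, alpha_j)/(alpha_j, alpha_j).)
C6

The matrix has rank 6 with 2's on the diagonal. Reading the off-diagonal entries as Dynkin edges (a single edge where a_ij = a_ji = -1; a double or triple edge where a_ij * a_ji = 2 or 3), the diagram is a chain of 6 nodes with a double edge at one end; the terminal node there is the unique long simple root (C_6). One simple-root ordering that puts it in standard form is (alpha_1, alpha_6, alpha_4, alpha_3, alpha_2, alpha_5). So the algebra is type C_6, i.e. sp(12).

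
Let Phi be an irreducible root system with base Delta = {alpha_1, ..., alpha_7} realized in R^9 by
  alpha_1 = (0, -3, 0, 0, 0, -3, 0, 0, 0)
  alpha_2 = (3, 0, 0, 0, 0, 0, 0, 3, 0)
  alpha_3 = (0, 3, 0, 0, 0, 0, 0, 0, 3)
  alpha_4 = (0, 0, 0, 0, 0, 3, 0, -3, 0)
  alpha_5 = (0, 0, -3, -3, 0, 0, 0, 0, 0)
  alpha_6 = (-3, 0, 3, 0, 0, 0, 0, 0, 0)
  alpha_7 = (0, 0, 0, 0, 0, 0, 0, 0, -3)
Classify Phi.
Compute the Cartan integers a_ij = 2(alpha_i, alpha_j)/(alpha_j, alpha_j); the resulting 7x7 Cartan matrix is
[[2, 0, -1, -1, 0, 0, 0], [0, 2, 0, -1, 0, -1, 0], [-1, 0, 2, 0, 0, 0, -2], [-1, -1, 0, 2, 0, 0, 0], [0, 0, 0, 0, 2, -1, 0], [0, -1, 0, 0, -1, 2, 0], [0, 0, -1, 0, 0, 0, 2]].
The roots have two lengths (squared-length ratio 2:1); the short ones are alpha_{7}. The associated Dynkin diagram is a chain of 7 nodes with a double edge at one end; the terminal node there is the unique short simple root (B_7), so the type is B_7 (the algebra so(15)).

type B_7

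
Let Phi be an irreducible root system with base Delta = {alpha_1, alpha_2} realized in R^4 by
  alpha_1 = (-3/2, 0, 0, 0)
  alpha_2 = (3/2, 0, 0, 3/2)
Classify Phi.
B2

Compute the Cartan integers a_ij = 2(alpha_i, alpha_j)/(alpha_j, alpha_j); the resulting 2x2 Cartan matrix is
[[2, -1], [-2, 2]].
The roots have two lengths (squared-length ratio 2:1); the short ones are alpha_{1}. The associated Dynkin diagram is a chain of 2 nodes with a double edge at one end; the terminal node there is the unique short simple root (B_2), so the type is B_2 (the algebra so(5)).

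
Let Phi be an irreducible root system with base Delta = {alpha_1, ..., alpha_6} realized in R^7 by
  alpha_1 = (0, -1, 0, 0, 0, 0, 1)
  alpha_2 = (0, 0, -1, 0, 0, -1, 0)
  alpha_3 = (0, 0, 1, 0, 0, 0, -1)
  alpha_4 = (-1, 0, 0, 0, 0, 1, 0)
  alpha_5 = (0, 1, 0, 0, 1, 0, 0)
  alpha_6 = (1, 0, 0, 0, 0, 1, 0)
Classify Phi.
type D_6

Compute the Cartan integers a_ij = 2(alpha_i, alpha_j)/(alpha_j, alpha_j); the resulting 6x6 Cartan matrix is
[[2, 0, -1, 0, -1, 0], [0, 2, -1, -1, 0, -1], [-1, -1, 2, 0, 0, 0], [0, -1, 0, 2, 0, 0], [-1, 0, 0, 0, 2, 0], [0, -1, 0, 0, 0, 2]].
All simple roots have the same length, so the diagram is simply laced. The associated Dynkin diagram is a chain of 4 nodes with a fork of two nodes at one end (D_6), so the type is D_6 (the algebra so(12)).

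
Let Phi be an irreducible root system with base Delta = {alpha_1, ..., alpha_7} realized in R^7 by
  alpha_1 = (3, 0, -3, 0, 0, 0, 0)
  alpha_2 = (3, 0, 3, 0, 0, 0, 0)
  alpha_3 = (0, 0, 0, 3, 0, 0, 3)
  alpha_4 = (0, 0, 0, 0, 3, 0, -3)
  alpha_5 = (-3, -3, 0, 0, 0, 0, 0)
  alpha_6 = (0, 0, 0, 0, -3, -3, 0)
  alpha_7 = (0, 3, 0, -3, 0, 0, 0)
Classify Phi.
Compute the Cartan integers a_ij = 2(alpha_i, alpha_j)/(alpha_j, alpha_j); the resulting 7x7 Cartan matrix is
[[2, 0, 0, 0, -1, 0, 0], [0, 2, 0, 0, -1, 0, 0], [0, 0, 2, -1, 0, 0, -1], [0, 0, -1, 2, 0, -1, 0], [-1, -1, 0, 0, 2, 0, -1], [0, 0, 0, -1, 0, 2, 0], [0, 0, -1, 0, -1, 0, 2]].
All simple roots have the same length, so the diagram is simply laced. The associated Dynkin diagram is a chain of 5 nodes with a fork of two nodes at one end (D_7), so the type is D_7 (the algebra so(14)).

D7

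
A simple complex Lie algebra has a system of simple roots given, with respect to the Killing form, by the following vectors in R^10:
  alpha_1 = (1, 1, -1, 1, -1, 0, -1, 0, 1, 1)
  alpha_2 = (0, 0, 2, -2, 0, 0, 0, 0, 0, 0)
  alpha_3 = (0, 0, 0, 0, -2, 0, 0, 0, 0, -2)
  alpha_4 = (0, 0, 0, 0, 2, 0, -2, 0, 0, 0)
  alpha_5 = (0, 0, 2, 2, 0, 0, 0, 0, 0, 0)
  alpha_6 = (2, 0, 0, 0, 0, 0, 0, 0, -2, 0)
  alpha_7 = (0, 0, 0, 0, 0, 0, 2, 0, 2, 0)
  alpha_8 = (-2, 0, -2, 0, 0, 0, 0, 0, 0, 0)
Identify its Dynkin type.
E_8

Compute the Cartan integers a_ij = 2(alpha_i, alpha_j)/(alpha_j, alpha_j); the resulting 8x8 Cartan matrix is
[[2, -1, 0, 0, 0, 0, 0, 0], [-1, 2, 0, 0, 0, 0, 0, -1], [0, 0, 2, -1, 0, 0, 0, 0], [0, 0, -1, 2, 0, 0, -1, 0], [0, 0, 0, 0, 2, 0, 0, -1], [0, 0, 0, 0, 0, 2, -1, -1], [0, 0, 0, -1, 0, -1, 2, 0], [0, -1, 0, 0, -1, -1, 0, 2]].
All simple roots have the same length, so the diagram is simply laced. The associated Dynkin diagram is a chain of 7 nodes with one extra node attached to the third node from one end (E_8), so the type is E_8.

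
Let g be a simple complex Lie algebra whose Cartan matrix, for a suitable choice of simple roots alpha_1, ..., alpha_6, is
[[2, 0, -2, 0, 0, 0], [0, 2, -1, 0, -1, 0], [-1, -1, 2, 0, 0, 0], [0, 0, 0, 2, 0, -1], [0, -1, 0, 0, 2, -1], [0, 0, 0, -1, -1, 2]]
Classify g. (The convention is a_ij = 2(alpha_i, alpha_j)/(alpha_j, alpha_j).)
The matrix has rank 6 with 2's on the diagonal. Reading the off-diagonal entries as Dynkin edges (a single edge where a_ij = a_ji = -1; a double or triple edge where a_ij * a_ji = 2 or 3), the diagram is a chain of 6 nodes with a double edge at one end; the terminal node there is the unique long simple root (C_6). One simple-root ordering that puts it in standard form is (alpha_4, alpha_6, alpha_5, alpha_2, alpha_3, alpha_1). So the algebra is type C_6, i.e. sp(12).

C6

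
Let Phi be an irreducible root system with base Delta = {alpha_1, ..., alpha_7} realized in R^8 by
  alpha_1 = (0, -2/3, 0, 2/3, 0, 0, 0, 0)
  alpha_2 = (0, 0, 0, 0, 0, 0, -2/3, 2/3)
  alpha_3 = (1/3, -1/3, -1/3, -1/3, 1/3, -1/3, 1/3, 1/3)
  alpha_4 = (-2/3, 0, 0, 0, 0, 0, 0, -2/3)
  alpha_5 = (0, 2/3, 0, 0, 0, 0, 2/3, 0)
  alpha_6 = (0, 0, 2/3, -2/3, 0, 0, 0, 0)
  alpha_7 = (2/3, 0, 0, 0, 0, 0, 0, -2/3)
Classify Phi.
E7

Compute the Cartan integers a_ij = 2(alpha_i, alpha_j)/(alpha_j, alpha_j); the resulting 7x7 Cartan matrix is
[[2, 0, 0, 0, -1, -1, 0], [0, 2, 0, -1, -1, 0, -1], [0, 0, 2, -1, 0, 0, 0], [0, -1, -1, 2, 0, 0, 0], [-1, -1, 0, 0, 2, 0, 0], [-1, 0, 0, 0, 0, 2, 0], [0, -1, 0, 0, 0, 0, 2]].
All simple roots have the same length, so the diagram is simply laced. The associated Dynkin diagram is a chain of 6 nodes with one extra node attached to the third node from one end (E_7), so the type is E_7.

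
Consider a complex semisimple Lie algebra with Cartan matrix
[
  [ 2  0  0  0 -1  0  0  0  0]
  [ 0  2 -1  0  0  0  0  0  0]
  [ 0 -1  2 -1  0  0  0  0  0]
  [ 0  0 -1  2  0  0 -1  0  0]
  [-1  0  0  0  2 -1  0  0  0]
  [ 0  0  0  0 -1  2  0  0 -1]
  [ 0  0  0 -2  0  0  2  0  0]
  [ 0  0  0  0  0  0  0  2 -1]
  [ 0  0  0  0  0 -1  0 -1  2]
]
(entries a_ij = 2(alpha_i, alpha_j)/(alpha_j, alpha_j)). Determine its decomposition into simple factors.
A_5 (sl(6)) ⊕ C_4 (sp(8))

The diagram associated to this matrix has two connected components: the simple roots {alpha_1, alpha_5, alpha_6, alpha_8, alpha_9} form a chain of 5 nodes with single edges (A_5), and {alpha_2, alpha_3, alpha_4, alpha_7} form a chain of 4 nodes with a double edge at one end; the terminal node there is the unique long simple root (C_4). A semisimple Lie algebra decomposes uniquely as the direct sum of simple ideals, one per connected component of its Dynkin diagram, so g ≅ A_5 ⊕ C_4 (dimension 35 + 36 = 71).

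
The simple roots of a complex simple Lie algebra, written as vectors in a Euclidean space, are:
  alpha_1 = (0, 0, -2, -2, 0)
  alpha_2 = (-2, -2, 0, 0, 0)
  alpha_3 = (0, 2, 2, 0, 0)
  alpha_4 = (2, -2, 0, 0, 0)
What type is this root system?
Compute the Cartan integers a_ij = 2(alpha_i, alpha_j)/(alpha_j, alpha_j); the resulting 4x4 Cartan matrix is
[[2, 0, -1, 0], [0, 2, -1, 0], [-1, -1, 2, -1], [0, 0, -1, 2]].
All simple roots have the same length, so the diagram is simply laced. The associated Dynkin diagram is a chain of 2 nodes with a fork of two nodes at one end (D_4), so the type is D_4 (the algebra so(8)).

D_4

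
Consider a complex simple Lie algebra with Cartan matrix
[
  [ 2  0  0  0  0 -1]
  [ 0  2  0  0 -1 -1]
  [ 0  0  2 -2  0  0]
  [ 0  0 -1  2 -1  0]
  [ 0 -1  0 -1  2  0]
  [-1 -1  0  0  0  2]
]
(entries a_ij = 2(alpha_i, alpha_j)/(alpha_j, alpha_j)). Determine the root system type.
C_6 (sp(12))

The matrix has rank 6 with 2's on the diagonal. Reading the off-diagonal entries as Dynkin edges (a single edge where a_ij = a_ji = -1; a double or triple edge where a_ij * a_ji = 2 or 3), the diagram is a chain of 6 nodes with a double edge at one end; the terminal node there is the unique long simple root (C_6). One simple-root ordering that puts it in standard form is (alpha_1, alpha_6, alpha_2, alpha_5, alpha_4, alpha_3). So the algebra is type C_6, i.e. sp(12).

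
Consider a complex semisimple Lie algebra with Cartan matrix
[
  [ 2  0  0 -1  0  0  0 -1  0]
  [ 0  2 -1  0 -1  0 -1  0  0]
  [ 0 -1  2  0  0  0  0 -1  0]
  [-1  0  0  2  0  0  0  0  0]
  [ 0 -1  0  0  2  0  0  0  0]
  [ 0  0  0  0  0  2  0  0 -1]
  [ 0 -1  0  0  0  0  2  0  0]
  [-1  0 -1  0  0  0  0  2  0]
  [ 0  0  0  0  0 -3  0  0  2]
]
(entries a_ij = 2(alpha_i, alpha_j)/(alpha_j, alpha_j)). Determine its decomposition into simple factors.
The diagram associated to this matrix has two connected components: the simple roots {alpha_1, alpha_2, alpha_3, alpha_4, alpha_5, alpha_7, alpha_8} form a chain of 5 nodes with a fork of two nodes at one end (D_7), and {alpha_6, alpha_9} form two nodes joined by a triple edge (G_2). A semisimple Lie algebra decomposes uniquely as the direct sum of simple ideals, one per connected component of its Dynkin diagram, so g ≅ D_7 ⊕ G_2 (dimension 91 + 14 = 105).

D_7 + G_2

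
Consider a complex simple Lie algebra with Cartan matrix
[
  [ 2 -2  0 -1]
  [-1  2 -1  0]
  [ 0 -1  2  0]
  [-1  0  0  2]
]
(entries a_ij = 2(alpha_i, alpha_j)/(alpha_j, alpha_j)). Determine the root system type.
F_4

The matrix has rank 4 with 2's on the diagonal. Reading the off-diagonal entries as Dynkin edges (a single edge where a_ij = a_ji = -1; a double or triple edge where a_ij * a_ji = 2 or 3), the diagram is a chain of 4 nodes with a double edge between the middle two (F_4). One simple-root ordering that puts it in standard form is (alpha_4, alpha_1, alpha_2, alpha_3). So the algebra is type F_4.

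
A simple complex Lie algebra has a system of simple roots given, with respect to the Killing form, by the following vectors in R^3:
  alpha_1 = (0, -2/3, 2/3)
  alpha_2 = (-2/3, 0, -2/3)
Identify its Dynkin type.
Compute the Cartan integers a_ij = 2(alpha_i, alpha_j)/(alpha_j, alpha_j); the resulting 2x2 Cartan matrix is
[[2, -1], [-1, 2]].
All simple roots have the same length, so the diagram is simply laced. The associated Dynkin diagram is a chain of 2 nodes with single edges (A_2), so the type is A_2 (the algebra sl(3)).

type A_2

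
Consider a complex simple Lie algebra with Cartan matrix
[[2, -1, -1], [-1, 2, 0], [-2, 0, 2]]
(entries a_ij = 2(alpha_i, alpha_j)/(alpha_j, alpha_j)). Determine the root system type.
The matrix has rank 3 with 2's on the diagonal. Reading the off-diagonal entries as Dynkin edges (a single edge where a_ij = a_ji = -1; a double or triple edge where a_ij * a_ji = 2 or 3), the diagram is a chain of 3 nodes with a double edge at one end; the terminal node there is the unique long simple root (C_3). One simple-root ordering that puts it in standard form is (alpha_2, alpha_1, alpha_3). So the algebra is type C_3, i.e. sp(6).

C_3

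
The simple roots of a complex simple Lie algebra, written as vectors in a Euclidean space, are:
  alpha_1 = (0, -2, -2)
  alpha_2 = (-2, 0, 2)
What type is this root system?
type A_2

Compute the Cartan integers a_ij = 2(alpha_i, alpha_j)/(alpha_j, alpha_j); the resulting 2x2 Cartan matrix is
[[2, -1], [-1, 2]].
All simple roots have the same length, so the diagram is simply laced. The associated Dynkin diagram is a chain of 2 nodes with single edges (A_2), so the type is A_2 (the algebra sl(3)).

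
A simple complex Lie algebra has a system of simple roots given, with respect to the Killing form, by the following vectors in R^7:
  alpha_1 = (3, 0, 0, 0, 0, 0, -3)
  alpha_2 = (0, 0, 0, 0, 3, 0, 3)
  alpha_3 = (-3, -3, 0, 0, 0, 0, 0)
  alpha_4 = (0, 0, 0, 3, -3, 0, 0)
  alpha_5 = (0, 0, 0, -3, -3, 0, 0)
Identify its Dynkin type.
D5

Compute the Cartan integers a_ij = 2(alpha_i, alpha_j)/(alpha_j, alpha_j); the resulting 5x5 Cartan matrix is
[[2, -1, -1, 0, 0], [-1, 2, 0, -1, -1], [-1, 0, 2, 0, 0], [0, -1, 0, 2, 0], [0, -1, 0, 0, 2]].
All simple roots have the same length, so the diagram is simply laced. The associated Dynkin diagram is a chain of 3 nodes with a fork of two nodes at one end (D_5), so the type is D_5 (the algebra so(10)).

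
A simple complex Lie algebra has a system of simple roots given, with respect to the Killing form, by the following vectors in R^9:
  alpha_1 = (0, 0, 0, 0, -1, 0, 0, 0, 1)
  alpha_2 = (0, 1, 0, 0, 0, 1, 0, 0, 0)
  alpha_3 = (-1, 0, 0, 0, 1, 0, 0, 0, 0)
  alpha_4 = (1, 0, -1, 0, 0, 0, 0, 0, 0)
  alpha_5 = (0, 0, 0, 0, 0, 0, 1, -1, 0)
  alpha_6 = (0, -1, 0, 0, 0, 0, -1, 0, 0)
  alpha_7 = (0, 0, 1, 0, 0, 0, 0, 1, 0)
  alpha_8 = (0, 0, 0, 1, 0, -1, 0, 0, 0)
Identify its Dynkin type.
Compute the Cartan integers a_ij = 2(alpha_i, alpha_j)/(alpha_j, alpha_j); the resulting 8x8 Cartan matrix is
[[2, 0, -1, 0, 0, 0, 0, 0], [0, 2, 0, 0, 0, -1, 0, -1], [-1, 0, 2, -1, 0, 0, 0, 0], [0, 0, -1, 2, 0, 0, -1, 0], [0, 0, 0, 0, 2, -1, -1, 0], [0, -1, 0, 0, -1, 2, 0, 0], [0, 0, 0, -1, -1, 0, 2, 0], [0, -1, 0, 0, 0, 0, 0, 2]].
All simple roots have the same length, so the diagram is simply laced. The associated Dynkin diagram is a chain of 8 nodes with single edges (A_8), so the type is A_8 (the algebra sl(9)).

A8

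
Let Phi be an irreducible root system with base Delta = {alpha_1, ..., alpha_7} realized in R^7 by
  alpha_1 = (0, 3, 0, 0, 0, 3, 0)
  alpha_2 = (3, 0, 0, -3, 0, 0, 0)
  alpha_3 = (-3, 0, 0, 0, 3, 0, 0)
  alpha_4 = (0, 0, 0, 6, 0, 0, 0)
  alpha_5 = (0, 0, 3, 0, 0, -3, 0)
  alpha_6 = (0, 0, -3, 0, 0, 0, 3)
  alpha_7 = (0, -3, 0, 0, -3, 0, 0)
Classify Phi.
Compute the Cartan integers a_ij = 2(alpha_i, alpha_j)/(alpha_j, alpha_j); the resulting 7x7 Cartan matrix is
[[2, 0, 0, 0, -1, 0, -1], [0, 2, -1, -1, 0, 0, 0], [0, -1, 2, 0, 0, 0, -1], [0, -2, 0, 2, 0, 0, 0], [-1, 0, 0, 0, 2, -1, 0], [0, 0, 0, 0, -1, 2, 0], [-1, 0, -1, 0, 0, 0, 2]].
The roots have two lengths (squared-length ratio 2:1); the short ones are alpha_{1,2,3,5,6,7}. The associated Dynkin diagram is a chain of 7 nodes with a double edge at one end; the terminal node there is the unique long simple root (C_7), so the type is C_7 (the algebra sp(14)).

type C_7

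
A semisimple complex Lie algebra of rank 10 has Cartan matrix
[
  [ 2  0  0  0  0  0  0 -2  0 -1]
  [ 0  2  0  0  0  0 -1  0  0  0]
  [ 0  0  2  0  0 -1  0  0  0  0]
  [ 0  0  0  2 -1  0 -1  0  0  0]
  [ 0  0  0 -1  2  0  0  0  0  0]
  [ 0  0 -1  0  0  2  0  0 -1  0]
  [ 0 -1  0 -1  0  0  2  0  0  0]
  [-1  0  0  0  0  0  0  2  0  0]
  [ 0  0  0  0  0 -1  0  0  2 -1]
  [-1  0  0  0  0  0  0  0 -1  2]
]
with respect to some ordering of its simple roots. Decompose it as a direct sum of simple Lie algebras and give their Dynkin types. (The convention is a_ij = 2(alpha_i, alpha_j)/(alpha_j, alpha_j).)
The diagram associated to this matrix has two connected components: the simple roots {alpha_2, alpha_4, alpha_5, alpha_7} form a chain of 4 nodes with single edges (A_4), and {alpha_1, alpha_3, alpha_6, alpha_8, alpha_9, alpha_10} form a chain of 6 nodes with a double edge at one end; the terminal node there is the unique short simple root (B_6). A semisimple Lie algebra decomposes uniquely as the direct sum of simple ideals, one per connected component of its Dynkin diagram, so g ≅ A_4 ⊕ B_6 (dimension 24 + 78 = 102).

A_4 ⊕ B_6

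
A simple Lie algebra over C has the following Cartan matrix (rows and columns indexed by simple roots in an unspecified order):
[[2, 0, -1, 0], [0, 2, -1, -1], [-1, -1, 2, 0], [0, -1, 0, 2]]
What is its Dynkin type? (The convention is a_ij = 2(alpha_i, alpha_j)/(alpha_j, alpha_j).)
The matrix has rank 4 with 2's on the diagonal. Reading the off-diagonal entries as Dynkin edges (a single edge where a_ij = a_ji = -1; a double or triple edge where a_ij * a_ji = 2 or 3), the diagram is a chain of 4 nodes with single edges (A_4). One simple-root ordering that puts it in standard form is (alpha_4, alpha_2, alpha_3, alpha_1). So the algebra is type A_4, i.e. sl(5).

A4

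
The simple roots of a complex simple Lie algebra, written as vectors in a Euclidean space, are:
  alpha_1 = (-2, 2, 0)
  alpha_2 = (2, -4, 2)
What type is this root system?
type G_2

Compute the Cartan integers a_ij = 2(alpha_i, alpha_j)/(alpha_j, alpha_j); the resulting 2x2 Cartan matrix is
[[2, -1], [-3, 2]].
The roots have two lengths (squared-length ratio 3:1); the short ones are alpha_{1}. The associated Dynkin diagram is two nodes joined by a triple edge (G_2), so the type is G_2.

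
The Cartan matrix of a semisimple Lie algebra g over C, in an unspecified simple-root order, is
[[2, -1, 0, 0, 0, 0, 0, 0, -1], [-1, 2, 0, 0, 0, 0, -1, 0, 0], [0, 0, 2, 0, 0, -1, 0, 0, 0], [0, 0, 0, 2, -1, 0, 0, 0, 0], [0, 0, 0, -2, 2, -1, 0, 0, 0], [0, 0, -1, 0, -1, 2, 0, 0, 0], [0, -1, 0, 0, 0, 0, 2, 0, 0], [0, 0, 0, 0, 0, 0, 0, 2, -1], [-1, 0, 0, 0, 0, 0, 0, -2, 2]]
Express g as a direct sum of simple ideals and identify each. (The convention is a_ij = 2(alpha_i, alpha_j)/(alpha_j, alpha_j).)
type B_4 ⊕ type B_5

The diagram associated to this matrix has two connected components: the simple roots {alpha_3, alpha_4, alpha_5, alpha_6} form a chain of 4 nodes with a double edge at one end; the terminal node there is the unique short simple root (B_4), and {alpha_1, alpha_2, alpha_7, alpha_8, alpha_9} form a chain of 5 nodes with a double edge at one end; the terminal node there is the unique short simple root (B_5). A semisimple Lie algebra decomposes uniquely as the direct sum of simple ideals, one per connected component of its Dynkin diagram, so g ≅ B_4 ⊕ B_5 (dimension 36 + 55 = 91).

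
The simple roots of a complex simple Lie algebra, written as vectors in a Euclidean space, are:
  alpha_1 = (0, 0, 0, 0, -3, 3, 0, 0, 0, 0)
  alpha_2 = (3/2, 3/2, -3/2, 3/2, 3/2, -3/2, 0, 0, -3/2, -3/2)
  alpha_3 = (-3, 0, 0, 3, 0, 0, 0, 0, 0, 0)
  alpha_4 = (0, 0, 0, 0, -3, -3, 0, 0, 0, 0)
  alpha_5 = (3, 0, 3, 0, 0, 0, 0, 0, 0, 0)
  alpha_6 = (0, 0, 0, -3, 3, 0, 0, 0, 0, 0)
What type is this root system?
Compute the Cartan integers a_ij = 2(alpha_i, alpha_j)/(alpha_j, alpha_j); the resulting 6x6 Cartan matrix is
[[2, -1, 0, 0, 0, -1], [-1, 2, 0, 0, 0, 0], [0, 0, 2, 0, -1, -1], [0, 0, 0, 2, 0, -1], [0, 0, -1, 0, 2, 0], [-1, 0, -1, -1, 0, 2]].
All simple roots have the same length, so the diagram is simply laced. The associated Dynkin diagram is a chain of 5 nodes with one extra node attached to the third node from one end (E_6), so the type is E_6.

E_6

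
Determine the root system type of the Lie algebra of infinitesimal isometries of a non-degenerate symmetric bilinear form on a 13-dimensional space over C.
B_6

This is so(13) with 13 odd, which has dimension 13(13-1)/2 = 78 and rank (13-1)/2 = 6. In the classification of classical Lie algebras, the orthogonal algebra so(2n+1) in an odd number of variables has type B_n; here n = 6, so the Dynkin diagram is a chain of 6 nodes with a double edge at one end; the terminal node there is the unique short simple root (B_6). Hence the type is B_6.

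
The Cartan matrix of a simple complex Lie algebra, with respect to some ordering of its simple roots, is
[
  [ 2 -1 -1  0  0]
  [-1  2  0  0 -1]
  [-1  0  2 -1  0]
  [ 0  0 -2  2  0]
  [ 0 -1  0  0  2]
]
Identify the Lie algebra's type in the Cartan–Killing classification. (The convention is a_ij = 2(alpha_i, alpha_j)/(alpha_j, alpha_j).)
C_5

The matrix has rank 5 with 2's on the diagonal. Reading the off-diagonal entries as Dynkin edges (a single edge where a_ij = a_ji = -1; a double or triple edge where a_ij * a_ji = 2 or 3), the diagram is a chain of 5 nodes with a double edge at one end; the terminal node there is the unique long simple root (C_5). One simple-root ordering that puts it in standard form is (alpha_5, alpha_2, alpha_1, alpha_3, alpha_4). So the algebra is type C_5, i.e. sp(10).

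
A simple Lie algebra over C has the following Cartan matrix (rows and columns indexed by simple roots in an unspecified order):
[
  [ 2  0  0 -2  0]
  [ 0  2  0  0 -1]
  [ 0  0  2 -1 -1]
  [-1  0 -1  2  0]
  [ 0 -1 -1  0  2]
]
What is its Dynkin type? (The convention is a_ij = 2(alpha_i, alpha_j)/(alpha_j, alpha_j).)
The matrix has rank 5 with 2's on the diagonal. Reading the off-diagonal entries as Dynkin edges (a single edge where a_ij = a_ji = -1; a double or triple edge where a_ij * a_ji = 2 or 3), the diagram is a chain of 5 nodes with a double edge at one end; the terminal node there is the unique long simple root (C_5). One simple-root ordering that puts it in standard form is (alpha_2, alpha_5, alpha_3, alpha_4, alpha_1). So the algebra is type C_5, i.e. sp(10).

C5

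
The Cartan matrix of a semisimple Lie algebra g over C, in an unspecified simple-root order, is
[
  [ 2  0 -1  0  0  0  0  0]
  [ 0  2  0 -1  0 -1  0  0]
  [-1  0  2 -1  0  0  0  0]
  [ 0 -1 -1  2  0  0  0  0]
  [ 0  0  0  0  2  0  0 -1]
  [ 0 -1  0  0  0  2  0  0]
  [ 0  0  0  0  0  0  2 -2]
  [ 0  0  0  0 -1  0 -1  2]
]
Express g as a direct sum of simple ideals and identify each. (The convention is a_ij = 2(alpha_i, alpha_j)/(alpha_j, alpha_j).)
The diagram associated to this matrix has two connected components: the simple roots {alpha_1, alpha_2, alpha_3, alpha_4, alpha_6} form a chain of 5 nodes with single edges (A_5), and {alpha_5, alpha_7, alpha_8} form a chain of 3 nodes with a double edge at one end; the terminal node there is the unique long simple root (C_3). A semisimple Lie algebra decomposes uniquely as the direct sum of simple ideals, one per connected component of its Dynkin diagram, so g ≅ A_5 ⊕ C_3 (dimension 35 + 21 = 56).

A_5 + C_3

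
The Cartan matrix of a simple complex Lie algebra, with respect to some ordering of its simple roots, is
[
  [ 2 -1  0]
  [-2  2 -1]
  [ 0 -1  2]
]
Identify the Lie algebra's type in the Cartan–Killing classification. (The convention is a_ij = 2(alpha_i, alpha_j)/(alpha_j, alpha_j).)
The matrix has rank 3 with 2's on the diagonal. Reading the off-diagonal entries as Dynkin edges (a single edge where a_ij = a_ji = -1; a double or triple edge where a_ij * a_ji = 2 or 3), the diagram is a chain of 3 nodes with a double edge at one end; the terminal node there is the unique short simple root (B_3). One simple-root ordering that puts it in standard form is (alpha_3, alpha_2, alpha_1). So the algebra is type B_3, i.e. so(7).

B3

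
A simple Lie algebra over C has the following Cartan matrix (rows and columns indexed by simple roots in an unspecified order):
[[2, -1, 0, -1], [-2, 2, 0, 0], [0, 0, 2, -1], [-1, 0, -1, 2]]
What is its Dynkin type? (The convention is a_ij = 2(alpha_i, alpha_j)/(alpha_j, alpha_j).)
The matrix has rank 4 with 2's on the diagonal. Reading the off-diagonal entries as Dynkin edges (a single edge where a_ij = a_ji = -1; a double or triple edge where a_ij * a_ji = 2 or 3), the diagram is a chain of 4 nodes with a double edge at one end; the terminal node there is the unique long simple root (C_4). One simple-root ordering that puts it in standard form is (alpha_3, alpha_4, alpha_1, alpha_2). So the algebra is type C_4, i.e. sp(8).

C4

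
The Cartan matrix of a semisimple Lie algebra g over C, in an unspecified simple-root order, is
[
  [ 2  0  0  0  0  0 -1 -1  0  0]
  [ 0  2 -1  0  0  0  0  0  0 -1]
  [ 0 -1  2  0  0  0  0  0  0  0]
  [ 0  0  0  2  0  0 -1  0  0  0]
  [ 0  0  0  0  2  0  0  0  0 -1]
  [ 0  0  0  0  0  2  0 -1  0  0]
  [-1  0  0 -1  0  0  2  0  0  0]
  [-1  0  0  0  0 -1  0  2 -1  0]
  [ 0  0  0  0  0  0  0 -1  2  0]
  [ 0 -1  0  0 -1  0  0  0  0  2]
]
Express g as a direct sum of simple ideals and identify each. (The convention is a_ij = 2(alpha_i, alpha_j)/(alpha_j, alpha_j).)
type A_4 + type D_6

The diagram associated to this matrix has two connected components: the simple roots {alpha_2, alpha_3, alpha_5, alpha_10} form a chain of 4 nodes with single edges (A_4), and {alpha_1, alpha_4, alpha_6, alpha_7, alpha_8, alpha_9} form a chain of 4 nodes with a fork of two nodes at one end (D_6). A semisimple Lie algebra decomposes uniquely as the direct sum of simple ideals, one per connected component of its Dynkin diagram, so g ≅ A_4 ⊕ D_6 (dimension 24 + 66 = 90).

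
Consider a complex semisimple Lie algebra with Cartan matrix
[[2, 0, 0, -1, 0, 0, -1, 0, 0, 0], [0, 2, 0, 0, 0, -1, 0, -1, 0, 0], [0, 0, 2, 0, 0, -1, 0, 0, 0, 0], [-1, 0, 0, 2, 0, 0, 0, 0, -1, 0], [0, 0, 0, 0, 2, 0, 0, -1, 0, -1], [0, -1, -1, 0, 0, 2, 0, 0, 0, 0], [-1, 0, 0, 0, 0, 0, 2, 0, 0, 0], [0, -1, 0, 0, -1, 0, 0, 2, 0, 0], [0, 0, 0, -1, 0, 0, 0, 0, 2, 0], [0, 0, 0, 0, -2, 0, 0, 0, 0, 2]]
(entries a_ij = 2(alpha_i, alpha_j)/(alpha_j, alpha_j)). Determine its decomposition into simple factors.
A_4 ⊕ C_6

The diagram associated to this matrix has two connected components: the simple roots {alpha_1, alpha_4, alpha_7, alpha_9} form a chain of 4 nodes with single edges (A_4), and {alpha_2, alpha_3, alpha_5, alpha_6, alpha_8, alpha_10} form a chain of 6 nodes with a double edge at one end; the terminal node there is the unique long simple root (C_6). A semisimple Lie algebra decomposes uniquely as the direct sum of simple ideals, one per connected component of its Dynkin diagram, so g ≅ A_4 ⊕ C_6 (dimension 24 + 78 = 102).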